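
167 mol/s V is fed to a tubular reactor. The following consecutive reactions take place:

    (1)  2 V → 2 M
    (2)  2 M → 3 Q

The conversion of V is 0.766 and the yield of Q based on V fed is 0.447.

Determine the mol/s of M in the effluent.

Conversion of V: V consumed = 2ξ₁ = 0.766 × 167 → ξ₁ = 63.96 mol/s.
Yield of Q: 3ξ₂ / 167 = 0.447 → ξ₂ = 24.88 mol/s.
Outlet amounts (n = n₀ + Σ ν·ξ):
  V: 167 − 2(63.96) = 39.08
  M: 0 + 2(63.96) − 2(24.88) = 78.16
  Q: 0 + 3(24.88) = 74.65

78.2 mol/s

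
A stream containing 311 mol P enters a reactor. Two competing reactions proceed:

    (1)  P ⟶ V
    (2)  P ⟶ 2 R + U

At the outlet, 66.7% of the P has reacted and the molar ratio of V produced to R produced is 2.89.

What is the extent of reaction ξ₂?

ξ₂ = 30.6 mol

Conversion of P: P consumed = 0.667 × 311 = 207.4 mol = 1ξ₁ + 1ξ₂.
Selectivity: 1ξ₁ / (2ξ₂) = 2.89 → ξ₁ = 5.78 ξ₂.
Substitute: (1·5.78 + 1) ξ₂ = 207.4 → ξ₂ = 30.6 mol, ξ₁ = 176.8 mol.
Outlet amounts (n = n₀ + Σ ν·ξ):
  P: 311 − 1(176.8) − 1(30.6) = 103.6
  V: 0 + 1(176.8) = 176.8
  R: 0 + 2(30.6) = 61.19
  U: 0 + 1(30.6) = 30.6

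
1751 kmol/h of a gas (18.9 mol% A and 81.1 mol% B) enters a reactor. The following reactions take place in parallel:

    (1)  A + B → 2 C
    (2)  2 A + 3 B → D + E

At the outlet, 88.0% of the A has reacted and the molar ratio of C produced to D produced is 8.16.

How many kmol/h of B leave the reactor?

1080 kmol/h

Conversion of A: A consumed = 0.88 × 330.9 = 291.2 kmol/h = 1ξ₁ + 2ξ₂.
Selectivity: 2ξ₁ / (1ξ₂) = 8.16 → ξ₁ = 4.08 ξ₂.
Substitute: (1·4.08 + 2) ξ₂ = 291.2 → ξ₂ = 47.9 kmol/h, ξ₁ = 195.4 kmol/h.
Outlet amounts (n = n₀ + Σ ν·ξ):
  A: 330.9 − 1(195.4) − 2(47.9) = 39.71
  B: 1420 − 1(195.4) − 3(47.9) = 1081
  C: 0 + 2(195.4) = 390.9
  D: 0 + 1(47.9) = 47.9
  E: 0 + 1(47.9) = 47.9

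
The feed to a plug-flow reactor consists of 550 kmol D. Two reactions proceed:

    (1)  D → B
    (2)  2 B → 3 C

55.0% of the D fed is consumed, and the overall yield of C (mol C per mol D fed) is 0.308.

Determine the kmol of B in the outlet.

190 kmol

Conversion of D: D consumed = 1ξ₁ = 0.55 × 550 → ξ₁ = 302.5 kmol.
Yield of C: 3ξ₂ / 550 = 0.308 → ξ₂ = 56.47 kmol.
Outlet amounts (n = n₀ + Σ ν·ξ):
  D: 550 − 1(302.5) = 247.5
  B: 0 + 1(302.5) − 2(56.47) = 189.6
  C: 0 + 3(56.47) = 169.4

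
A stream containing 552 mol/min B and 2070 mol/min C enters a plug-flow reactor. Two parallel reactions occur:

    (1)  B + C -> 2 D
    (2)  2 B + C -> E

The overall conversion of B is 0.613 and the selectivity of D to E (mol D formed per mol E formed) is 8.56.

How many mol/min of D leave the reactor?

Conversion of B: B consumed = 0.613 × 552 = 338.4 mol/min = 1ξ₁ + 2ξ₂.
Selectivity: 2ξ₁ / (1ξ₂) = 8.56 → ξ₁ = 4.28 ξ₂.
Substitute: (1·4.28 + 2) ξ₂ = 338.4 → ξ₂ = 53.88 mol/min, ξ₁ = 230.6 mol/min.
Outlet amounts (n = n₀ + Σ ν·ξ):
  B: 552 − 1(230.6) − 2(53.88) = 213.6
  C: 2070 − 1(230.6) − 1(53.88) = 1786
  D: 0 + 2(230.6) = 461.2
  E: 0 + 1(53.88) = 53.88

461 mol/min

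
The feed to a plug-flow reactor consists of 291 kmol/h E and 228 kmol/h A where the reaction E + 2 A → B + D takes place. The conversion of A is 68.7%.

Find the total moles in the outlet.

A reacted = 0.687 × 228 = 156.6 kmol/h; ν_A = −2, so ξ = 156.6/2 = 78.32 kmol/h.
Outlet amounts (n = n₀ + ν ξ):
  E: 291 − 1(78.32) = 212.7
  A: 228 − 2(78.32) = 71.36
  B: 0 + 1(78.32) = 78.32
  D: 0 + 1(78.32) = 78.32
Total out = 212.7 + 71.36 + 78.32 + 78.32 = 440.7 kmol/h.

441 kmol/h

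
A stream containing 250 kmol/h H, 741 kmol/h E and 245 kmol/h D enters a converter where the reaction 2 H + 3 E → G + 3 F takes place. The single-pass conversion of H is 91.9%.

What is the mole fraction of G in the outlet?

H reacted = 0.919 × 250 = 229.8 kmol/h; ν_H = −2, so ξ = 229.8/2 = 114.9 kmol/h.
Outlet amounts (n = n₀ + ν ξ):
  H: 250 − 2(114.9) = 20.25
  E: 741 − 3(114.9) = 396.4
  G: 0 + 1(114.9) = 114.9
  F: 0 + 3(114.9) = 344.6
  D: 245 (inert)
Total out = 1121 kmol/h; y_G = 114.9 / 1121 = 0.1025.

0.102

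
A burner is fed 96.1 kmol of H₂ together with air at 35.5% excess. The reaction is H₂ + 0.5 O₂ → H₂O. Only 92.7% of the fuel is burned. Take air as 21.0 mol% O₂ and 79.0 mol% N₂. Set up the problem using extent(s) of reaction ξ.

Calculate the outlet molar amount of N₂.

Stoichiometric O₂ = 0.5 × 96.1 = 48.05 kmol; O₂ fed = 48.05 × 1.355 = 65.11 kmol.
N₂ fed = 65.11 × 79/21 = 244.9 kmol.
Fuel reacted = 0.927 × 96.1 → ξ = 89.08 kmol.
Outlet (n = n₀ + ν ξ):
  H₂: 96.1 − 1(89.08) = 7.015
  O₂: 65.11 − 0.5(89.08) = 20.57
  N₂: 244.9 (inert)
  H₂O: 0 + 1(89.08) = 89.08

245 kmol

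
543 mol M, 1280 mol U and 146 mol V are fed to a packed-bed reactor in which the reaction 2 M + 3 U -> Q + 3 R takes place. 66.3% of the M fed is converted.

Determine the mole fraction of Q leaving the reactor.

0.101

M reacted = 0.663 × 543 = 360 mol; ν_M = −2, so ξ = 360/2 = 180 mol.
Outlet amounts (n = n₀ + ν ξ):
  M: 543 − 2(180) = 183
  U: 1280 − 3(180) = 740
  Q: 0 + 1(180) = 180
  R: 0 + 3(180) = 540
  V: 146 (inert)
Total out = 1789 mol; y_Q = 180 / 1789 = 0.1006.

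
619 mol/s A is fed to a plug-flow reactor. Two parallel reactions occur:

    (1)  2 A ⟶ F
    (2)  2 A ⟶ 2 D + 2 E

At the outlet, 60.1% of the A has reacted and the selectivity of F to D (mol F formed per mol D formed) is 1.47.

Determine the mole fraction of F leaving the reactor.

0.242

Conversion of A: A consumed = 0.601 × 619 = 372 mol/s = 2ξ₁ + 2ξ₂.
Selectivity: 1ξ₁ / (2ξ₂) = 1.47 → ξ₁ = 2.94 ξ₂.
Substitute: (2·2.94 + 2) ξ₂ = 372 → ξ₂ = 47.21 mol/s, ξ₁ = 138.8 mol/s.
Outlet amounts (n = n₀ + Σ ν·ξ):
  A: 619 − 2(138.8) − 2(47.21) = 247
  F: 0 + 1(138.8) = 138.8
  D: 0 + 2(47.21) = 94.42
  E: 0 + 2(47.21) = 94.42
Total out = 574.6 mol/s; y_F = 138.8 / 574.6 = 0.2415.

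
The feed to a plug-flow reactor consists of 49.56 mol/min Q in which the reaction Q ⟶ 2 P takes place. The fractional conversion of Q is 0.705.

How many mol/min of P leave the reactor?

Q reacted = 0.705 × 49.56 = 34.94 mol/min; ν_Q = −1, so ξ = 34.94/1 = 34.94 mol/min.
Outlet amounts (n = n₀ + ν ξ):
  Q: 49.56 − 1(34.94) = 14.62
  P: 0 + 2(34.94) = 69.88

69.9 mol/min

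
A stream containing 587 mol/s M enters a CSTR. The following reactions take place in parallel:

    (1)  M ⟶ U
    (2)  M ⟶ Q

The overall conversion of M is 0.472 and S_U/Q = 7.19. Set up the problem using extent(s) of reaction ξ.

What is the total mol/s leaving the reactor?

587 mol/s

Conversion of M: M consumed = 0.472 × 587 = 277.1 mol/s = 1ξ₁ + 1ξ₂.
Selectivity: 1ξ₁ / (1ξ₂) = 7.19 → ξ₁ = 7.19 ξ₂.
Substitute: (1·7.19 + 1) ξ₂ = 277.1 → ξ₂ = 33.83 mol/s, ξ₁ = 243.2 mol/s.
Outlet amounts (n = n₀ + Σ ν·ξ):
  M: 587 − 1(243.2) − 1(33.83) = 309.9
  U: 0 + 1(243.2) = 243.2
  Q: 0 + 1(33.83) = 33.83
Total out = 309.9 + 243.2 + 33.83 = 587 mol/s.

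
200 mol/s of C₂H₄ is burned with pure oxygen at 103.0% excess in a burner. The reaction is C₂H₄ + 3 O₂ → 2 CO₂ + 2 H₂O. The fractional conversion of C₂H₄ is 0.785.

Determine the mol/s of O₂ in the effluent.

Stoichiometric O₂ = 3 × 200 = 600 mol/s; O₂ fed = 600 × 2.030 = 1218 mol/s.
Fuel reacted = 0.785 × 200 → ξ = 157 mol/s.
Outlet (n = n₀ + ν ξ):
  C₂H₄: 200 − 1(157) = 43
  O₂: 1218 − 3(157) = 747
  CO₂: 0 + 2(157) = 314
  H₂O: 0 + 2(157) = 314

747 mol/s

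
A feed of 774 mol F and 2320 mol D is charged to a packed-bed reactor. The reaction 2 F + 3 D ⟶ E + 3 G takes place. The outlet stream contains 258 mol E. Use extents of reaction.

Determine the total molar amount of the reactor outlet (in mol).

2840 mol

For E: n = n₀ + 1ξ → 258 = 0 + 1ξ, giving ξ = 258 mol.
Outlet amounts (n = n₀ + ν ξ):
  F: 774 − 2(258) = 258
  D: 2320 − 3(258) = 1546
  E: 0 + 1(258) = 258
  G: 0 + 3(258) = 774
Total out = 258 + 1546 + 258 + 774 = 2836 mol.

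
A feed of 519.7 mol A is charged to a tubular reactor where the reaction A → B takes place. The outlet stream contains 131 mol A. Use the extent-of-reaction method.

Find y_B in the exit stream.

For A: n = n₀ − 1ξ → 131 = 519.7 − 1ξ, giving ξ = 388.7 mol.
Outlet amounts (n = n₀ + ν ξ):
  A: 519.7 − 1(388.7) = 131
  B: 0 + 1(388.7) = 388.7
Total out = 519.7 mol; y_B = 388.7 / 519.7 = 0.7479.

0.748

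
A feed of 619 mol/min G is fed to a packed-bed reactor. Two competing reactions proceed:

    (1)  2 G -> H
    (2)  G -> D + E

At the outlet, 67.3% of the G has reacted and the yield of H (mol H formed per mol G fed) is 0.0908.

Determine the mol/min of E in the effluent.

304 mol/min

Yield of H: 1ξ₁ / 619 = 0.0908 → ξ₁ = 56.21 mol/min.
Conversion of G: 2ξ₁ + 1ξ₂ = 0.673 × 619 = 416.6 → ξ₂ = 304.2 mol/min.
Outlet amounts (n = n₀ + Σ ν·ξ):
  G: 619 − 2(56.21) − 1(304.2) = 202.4
  H: 0 + 1(56.21) = 56.21
  D: 0 + 1(304.2) = 304.2
  E: 0 + 1(304.2) = 304.2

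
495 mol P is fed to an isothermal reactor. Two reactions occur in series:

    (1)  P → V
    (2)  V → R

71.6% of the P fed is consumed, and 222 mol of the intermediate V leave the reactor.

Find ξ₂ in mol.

ξ₂ = 132 mol

Conversion of P: P consumed = 1ξ₁ = 0.716 × 495 → ξ₁ = 354.4 mol.
V balance: n_V = 0 + 1ξ₁ − 1ξ₂ = 222 → ξ₂ = (1·354.4 − 222)/1 = 132.4 mol.
Outlet amounts (n = n₀ + Σ ν·ξ):
  P: 495 − 1(354.4) = 140.6
  V: 0 + 1(354.4) − 1(132.4) = 222
  R: 0 + 1(132.4) = 132.4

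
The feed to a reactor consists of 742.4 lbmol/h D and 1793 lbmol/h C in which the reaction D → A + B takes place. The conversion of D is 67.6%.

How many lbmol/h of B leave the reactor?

502 lbmol/h

D reacted = 0.676 × 742.4 = 501.9 lbmol/h; ν_D = −1, so ξ = 501.9/1 = 501.9 lbmol/h.
Outlet amounts (n = n₀ + ν ξ):
  D: 742.4 − 1(501.9) = 240.5
  A: 0 + 1(501.9) = 501.9
  B: 0 + 1(501.9) = 501.9
  C: 1793 (inert)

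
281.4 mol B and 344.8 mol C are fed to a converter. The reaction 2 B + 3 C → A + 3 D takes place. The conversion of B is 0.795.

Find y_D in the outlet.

0.652

B reacted = 0.795 × 281.4 = 223.7 mol; ν_B = −2, so ξ = 223.7/2 = 111.9 mol.
Outlet amounts (n = n₀ + ν ξ):
  B: 281.4 − 2(111.9) = 57.69
  C: 344.8 − 3(111.9) = 9.231
  A: 0 + 1(111.9) = 111.9
  D: 0 + 3(111.9) = 335.6
Total out = 514.3 mol; y_D = 335.6 / 514.3 = 0.6524.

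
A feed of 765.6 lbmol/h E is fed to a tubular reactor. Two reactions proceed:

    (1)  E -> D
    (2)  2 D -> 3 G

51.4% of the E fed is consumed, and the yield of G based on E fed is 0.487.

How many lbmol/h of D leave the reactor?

145 lbmol/h

Conversion of E: E consumed = 1ξ₁ = 0.514 × 765.6 → ξ₁ = 393.5 lbmol/h.
Yield of G: 3ξ₂ / 765.6 = 0.487 → ξ₂ = 124.3 lbmol/h.
Outlet amounts (n = n₀ + Σ ν·ξ):
  E: 765.6 − 1(393.5) = 372.1
  D: 0 + 1(393.5) − 2(124.3) = 145
  G: 0 + 3(124.3) = 372.8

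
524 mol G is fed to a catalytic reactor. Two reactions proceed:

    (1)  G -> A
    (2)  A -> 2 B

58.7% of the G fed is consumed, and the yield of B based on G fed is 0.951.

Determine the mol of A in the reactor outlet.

58.4 mol

Conversion of G: G consumed = 1ξ₁ = 0.587 × 524 → ξ₁ = 307.6 mol.
Yield of B: 2ξ₂ / 524 = 0.951 → ξ₂ = 249.2 mol.
Outlet amounts (n = n₀ + Σ ν·ξ):
  G: 524 − 1(307.6) = 216.4
  A: 0 + 1(307.6) − 1(249.2) = 58.43
  B: 0 + 2(249.2) = 498.3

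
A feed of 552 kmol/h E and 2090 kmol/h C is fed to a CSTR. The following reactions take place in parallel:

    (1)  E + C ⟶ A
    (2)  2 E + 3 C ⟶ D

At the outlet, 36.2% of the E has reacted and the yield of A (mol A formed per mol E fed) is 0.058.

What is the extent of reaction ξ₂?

ξ₂ = 83.9 kmol/h

Yield of A: 1ξ₁ / 552 = 0.058 → ξ₁ = 32.02 kmol/h.
Conversion of E: 1ξ₁ + 2ξ₂ = 0.362 × 552 = 199.8 → ξ₂ = 83.9 kmol/h.
Outlet amounts (n = n₀ + Σ ν·ξ):
  E: 552 − 1(32.02) − 2(83.9) = 352.2
  C: 2090 − 1(32.02) − 3(83.9) = 1806
  A: 0 + 1(32.02) = 32.02
  D: 0 + 1(83.9) = 83.9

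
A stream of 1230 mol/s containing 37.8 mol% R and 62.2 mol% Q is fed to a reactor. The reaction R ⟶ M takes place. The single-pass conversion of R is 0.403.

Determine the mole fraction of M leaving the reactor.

0.152

R reacted = 0.403 × 464.9 = 187.4 mol/s; ν_R = −1, so ξ = 187.4/1 = 187.4 mol/s.
Outlet amounts (n = n₀ + ν ξ):
  R: 464.9 − 1(187.4) = 277.6
  M: 0 + 1(187.4) = 187.4
  Q: 765.1 (inert)
Total out = 1230 mol/s; y_M = 187.4 / 1230 = 0.1523.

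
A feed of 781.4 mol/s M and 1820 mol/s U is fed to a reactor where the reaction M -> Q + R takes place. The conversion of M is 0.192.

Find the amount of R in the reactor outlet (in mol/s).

150 mol/s

M reacted = 0.192 × 781.4 = 150 mol/s; ν_M = −1, so ξ = 150/1 = 150 mol/s.
Outlet amounts (n = n₀ + ν ξ):
  M: 781.4 − 1(150) = 631.4
  Q: 0 + 1(150) = 150
  R: 0 + 1(150) = 150
  U: 1820 (inert)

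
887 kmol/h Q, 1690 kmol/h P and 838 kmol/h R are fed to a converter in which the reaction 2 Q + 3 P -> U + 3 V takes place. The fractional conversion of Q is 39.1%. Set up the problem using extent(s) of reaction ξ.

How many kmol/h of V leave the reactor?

Q reacted = 0.391 × 887 = 346.8 kmol/h; ν_Q = −2, so ξ = 346.8/2 = 173.4 kmol/h.
Outlet amounts (n = n₀ + ν ξ):
  Q: 887 − 2(173.4) = 540.2
  P: 1690 − 3(173.4) = 1170
  U: 0 + 1(173.4) = 173.4
  V: 0 + 3(173.4) = 520.2
  R: 838 (inert)

520 kmol/h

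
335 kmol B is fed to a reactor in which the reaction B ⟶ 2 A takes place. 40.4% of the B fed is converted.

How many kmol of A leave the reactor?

271 kmol

B reacted = 0.404 × 335 = 135.3 kmol; ν_B = −1, so ξ = 135.3/1 = 135.3 kmol.
Outlet amounts (n = n₀ + ν ξ):
  B: 335 − 1(135.3) = 199.7
  A: 0 + 2(135.3) = 270.7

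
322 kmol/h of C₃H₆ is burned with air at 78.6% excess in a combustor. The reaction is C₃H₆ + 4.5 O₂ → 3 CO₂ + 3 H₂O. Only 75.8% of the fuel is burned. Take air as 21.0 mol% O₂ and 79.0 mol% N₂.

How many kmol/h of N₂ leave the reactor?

Stoichiometric O₂ = 4.5 × 322 = 1449 kmol/h; O₂ fed = 1449 × 1.786 = 2588 kmol/h.
N₂ fed = 2588 × 79/21 = 9735 kmol/h.
Fuel reacted = 0.758 × 322 → ξ = 244.1 kmol/h.
Outlet (n = n₀ + ν ξ):
  C₃H₆: 322 − 1(244.1) = 77.92
  O₂: 2588 − 4.5(244.1) = 1490
  N₂: 9735 (inert)
  CO₂: 0 + 3(244.1) = 732.2
  H₂O: 0 + 3(244.1) = 732.2

9740 kmol/h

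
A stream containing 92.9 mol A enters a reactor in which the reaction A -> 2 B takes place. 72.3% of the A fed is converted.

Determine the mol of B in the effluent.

134 mol

A reacted = 0.723 × 92.9 = 67.17 mol; ν_A = −1, so ξ = 67.17/1 = 67.17 mol.
Outlet amounts (n = n₀ + ν ξ):
  A: 92.9 − 1(67.17) = 25.73
  B: 0 + 2(67.17) = 134.3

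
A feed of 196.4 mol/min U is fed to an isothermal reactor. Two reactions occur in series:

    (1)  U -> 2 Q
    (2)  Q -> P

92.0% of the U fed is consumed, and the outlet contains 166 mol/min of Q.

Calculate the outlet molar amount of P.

Conversion of U: U consumed = 1ξ₁ = 0.92 × 196.4 → ξ₁ = 180.7 mol/min.
Q balance: n_Q = 0 + 2ξ₁ − 1ξ₂ = 166 → ξ₂ = (2·180.7 − 166)/1 = 195.4 mol/min.
Outlet amounts (n = n₀ + Σ ν·ξ):
  U: 196.4 − 1(180.7) = 15.71
  Q: 0 + 2(180.7) − 1(195.4) = 166
  P: 0 + 1(195.4) = 195.4

195 mol/min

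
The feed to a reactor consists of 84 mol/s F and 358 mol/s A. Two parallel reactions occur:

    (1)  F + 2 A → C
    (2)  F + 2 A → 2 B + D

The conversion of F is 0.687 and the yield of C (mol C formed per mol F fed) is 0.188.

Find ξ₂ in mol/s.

Yield of C: 1ξ₁ / 84 = 0.188 → ξ₁ = 15.79 mol/s.
Conversion of F: 1ξ₁ + 1ξ₂ = 0.687 × 84 = 57.71 → ξ₂ = 41.92 mol/s.
Outlet amounts (n = n₀ + Σ ν·ξ):
  F: 84 − 1(15.79) − 1(41.92) = 26.29
  A: 358 − 2(15.79) − 2(41.92) = 242.6
  C: 0 + 1(15.79) = 15.79
  B: 0 + 2(41.92) = 83.83
  D: 0 + 1(41.92) = 41.92

ξ₂ = 41.9 mol/s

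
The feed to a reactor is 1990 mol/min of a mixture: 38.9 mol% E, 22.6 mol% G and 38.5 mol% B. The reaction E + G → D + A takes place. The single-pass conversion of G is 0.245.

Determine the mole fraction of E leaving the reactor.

0.334

G reacted = 0.245 × 449.7 = 110.2 mol/min; ν_G = −1, so ξ = 110.2/1 = 110.2 mol/min.
Outlet amounts (n = n₀ + ν ξ):
  E: 774.1 − 1(110.2) = 663.9
  G: 449.7 − 1(110.2) = 339.6
  D: 0 + 1(110.2) = 110.2
  A: 0 + 1(110.2) = 110.2
  B: 766.1 (inert)
Total out = 1990 mol/min; y_E = 663.9 / 1990 = 0.3336.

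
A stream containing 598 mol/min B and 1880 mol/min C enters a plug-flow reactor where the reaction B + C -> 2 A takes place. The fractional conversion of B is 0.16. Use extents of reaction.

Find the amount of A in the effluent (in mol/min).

191 mol/min

B reacted = 0.16 × 598 = 95.68 mol/min; ν_B = −1, so ξ = 95.68/1 = 95.68 mol/min.
Outlet amounts (n = n₀ + ν ξ):
  B: 598 − 1(95.68) = 502.3
  C: 1880 − 1(95.68) = 1784
  A: 0 + 2(95.68) = 191.4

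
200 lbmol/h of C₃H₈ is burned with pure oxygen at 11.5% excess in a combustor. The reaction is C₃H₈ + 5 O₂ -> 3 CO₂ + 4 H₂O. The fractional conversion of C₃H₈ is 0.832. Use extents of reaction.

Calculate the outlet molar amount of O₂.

Stoichiometric O₂ = 5 × 200 = 1000 lbmol/h; O₂ fed = 1000 × 1.115 = 1115 lbmol/h.
Fuel reacted = 0.832 × 200 → ξ = 166.4 lbmol/h.
Outlet (n = n₀ + ν ξ):
  C₃H₈: 200 − 1(166.4) = 33.6
  O₂: 1115 − 5(166.4) = 283
  CO₂: 0 + 3(166.4) = 499.2
  H₂O: 0 + 4(166.4) = 665.6

283 lbmol/h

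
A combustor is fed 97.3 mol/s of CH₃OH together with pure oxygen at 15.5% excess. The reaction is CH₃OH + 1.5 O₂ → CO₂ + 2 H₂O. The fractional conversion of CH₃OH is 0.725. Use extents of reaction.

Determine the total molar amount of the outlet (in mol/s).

301 mol/s

Stoichiometric O₂ = 1.5 × 97.3 = 145.9 mol/s; O₂ fed = 145.9 × 1.155 = 168.6 mol/s.
Fuel reacted = 0.725 × 97.3 → ξ = 70.54 mol/s.
Outlet (n = n₀ + ν ξ):
  CH₃OH: 97.3 − 1(70.54) = 26.76
  O₂: 168.6 − 1.5(70.54) = 62.76
  CO₂: 0 + 1(70.54) = 70.54
  H₂O: 0 + 2(70.54) = 141.1
Total out = 26.76 + 62.76 + 70.54 + 141.1 = 301.1 mol/s.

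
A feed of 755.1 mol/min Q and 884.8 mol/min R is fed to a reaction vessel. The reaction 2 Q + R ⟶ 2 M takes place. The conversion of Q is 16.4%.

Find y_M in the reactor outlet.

Q reacted = 0.164 × 755.1 = 123.8 mol/min; ν_Q = −2, so ξ = 123.8/2 = 61.92 mol/min.
Outlet amounts (n = n₀ + ν ξ):
  Q: 755.1 − 2(61.92) = 631.3
  R: 884.8 − 1(61.92) = 822.9
  M: 0 + 2(61.92) = 123.8
Total out = 1578 mol/min; y_M = 123.8 / 1578 = 0.07848.

0.0785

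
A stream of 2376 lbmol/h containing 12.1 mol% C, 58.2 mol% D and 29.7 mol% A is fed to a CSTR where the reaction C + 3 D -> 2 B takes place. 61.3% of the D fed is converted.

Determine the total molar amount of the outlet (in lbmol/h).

D reacted = 0.613 × 1383 = 847.7 lbmol/h; ν_D = −3, so ξ = 847.7/3 = 282.6 lbmol/h.
Outlet amounts (n = n₀ + ν ξ):
  C: 287.5 − 1(282.6) = 4.937
  D: 1383 − 3(282.6) = 535.2
  B: 0 + 2(282.6) = 565.1
  A: 705.7 (inert)
Total out = 4.937 + 535.2 + 565.1 + 705.7 = 1811 lbmol/h.

1810 lbmol/h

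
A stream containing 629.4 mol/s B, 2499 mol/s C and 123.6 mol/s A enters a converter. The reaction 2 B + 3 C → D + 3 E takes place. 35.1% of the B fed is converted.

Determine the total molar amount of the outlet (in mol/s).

3140 mol/s

B reacted = 0.351 × 629.4 = 220.9 mol/s; ν_B = −2, so ξ = 220.9/2 = 110.5 mol/s.
Outlet amounts (n = n₀ + ν ξ):
  B: 629.4 − 2(110.5) = 408.5
  C: 2499 − 3(110.5) = 2168
  D: 0 + 1(110.5) = 110.5
  E: 0 + 3(110.5) = 331.4
  A: 123.6 (inert)
Total out = 408.5 + 2168 + 110.5 + 331.4 + 123.6 = 3142 mol/s.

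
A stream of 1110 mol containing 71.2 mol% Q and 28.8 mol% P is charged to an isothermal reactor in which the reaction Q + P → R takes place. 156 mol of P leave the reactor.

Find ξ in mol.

ξ = 164 mol

For P: n = n₀ − 1ξ → 156 = 319.7 − 1ξ, giving ξ = 163.7 mol.
Outlet amounts (n = n₀ + ν ξ):
  Q: 790.3 − 1(163.7) = 626.6
  P: 319.7 − 1(163.7) = 156
  R: 0 + 1(163.7) = 163.7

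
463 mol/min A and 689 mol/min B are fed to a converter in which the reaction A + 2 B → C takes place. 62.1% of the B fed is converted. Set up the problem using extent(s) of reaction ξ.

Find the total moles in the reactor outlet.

724 mol/min

B reacted = 0.621 × 689 = 427.9 mol/min; ν_B = −2, so ξ = 427.9/2 = 213.9 mol/min.
Outlet amounts (n = n₀ + ν ξ):
  A: 463 − 1(213.9) = 249.1
  B: 689 − 2(213.9) = 261.1
  C: 0 + 1(213.9) = 213.9
Total out = 249.1 + 261.1 + 213.9 = 724.1 mol/min.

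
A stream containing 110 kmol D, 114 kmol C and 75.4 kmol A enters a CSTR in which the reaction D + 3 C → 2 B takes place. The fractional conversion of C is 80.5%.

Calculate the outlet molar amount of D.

C reacted = 0.805 × 114 = 91.77 kmol; ν_C = −3, so ξ = 91.77/3 = 30.59 kmol.
Outlet amounts (n = n₀ + ν ξ):
  D: 110 − 1(30.59) = 79.41
  C: 114 − 3(30.59) = 22.23
  B: 0 + 2(30.59) = 61.18
  A: 75.4 (inert)

79.4 kmol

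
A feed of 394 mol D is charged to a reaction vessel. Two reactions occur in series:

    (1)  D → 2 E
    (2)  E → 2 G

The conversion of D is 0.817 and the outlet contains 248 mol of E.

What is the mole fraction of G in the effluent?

0.712

Conversion of D: D consumed = 1ξ₁ = 0.817 × 394 → ξ₁ = 321.9 mol.
E balance: n_E = 0 + 2ξ₁ − 1ξ₂ = 248 → ξ₂ = (2·321.9 − 248)/1 = 395.8 mol.
Outlet amounts (n = n₀ + Σ ν·ξ):
  D: 394 − 1(321.9) = 72.1
  E: 0 + 2(321.9) − 1(395.8) = 248
  G: 0 + 2(395.8) = 791.6
Total out = 1112 mol; y_G = 791.6 / 1112 = 0.7121.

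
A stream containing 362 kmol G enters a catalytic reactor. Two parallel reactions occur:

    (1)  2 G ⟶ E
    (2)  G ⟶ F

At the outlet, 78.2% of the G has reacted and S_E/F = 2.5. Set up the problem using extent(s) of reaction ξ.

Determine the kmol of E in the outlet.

Conversion of G: G consumed = 0.782 × 362 = 283.1 kmol = 2ξ₁ + 1ξ₂.
Selectivity: 1ξ₁ / (1ξ₂) = 2.5 → ξ₁ = 2.5 ξ₂.
Substitute: (2·2.5 + 1) ξ₂ = 283.1 → ξ₂ = 47.18 kmol, ξ₁ = 118 kmol.
Outlet amounts (n = n₀ + Σ ν·ξ):
  G: 362 − 2(118) − 1(47.18) = 78.92
  E: 0 + 1(118) = 118
  F: 0 + 1(47.18) = 47.18

118 kmol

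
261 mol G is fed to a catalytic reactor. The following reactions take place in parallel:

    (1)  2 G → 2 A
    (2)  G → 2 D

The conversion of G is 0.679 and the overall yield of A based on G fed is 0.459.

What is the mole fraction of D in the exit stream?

Yield of A: 2ξ₁ / 261 = 0.459 → ξ₁ = 59.9 mol.
Conversion of G: 2ξ₁ + 1ξ₂ = 0.679 × 261 = 177.2 → ξ₂ = 57.42 mol.
Outlet amounts (n = n₀ + Σ ν·ξ):
  G: 261 − 2(59.9) − 1(57.42) = 83.78
  A: 0 + 2(59.9) = 119.8
  D: 0 + 2(57.42) = 114.8
Total out = 318.4 mol; y_D = 114.8 / 318.4 = 0.3607.

0.361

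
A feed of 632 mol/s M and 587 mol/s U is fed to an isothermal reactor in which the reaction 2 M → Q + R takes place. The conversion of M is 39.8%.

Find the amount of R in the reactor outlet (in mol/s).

M reacted = 0.398 × 632 = 251.5 mol/s; ν_M = −2, so ξ = 251.5/2 = 125.8 mol/s.
Outlet amounts (n = n₀ + ν ξ):
  M: 632 − 2(125.8) = 380.5
  Q: 0 + 1(125.8) = 125.8
  R: 0 + 1(125.8) = 125.8
  U: 587 (inert)

126 mol/s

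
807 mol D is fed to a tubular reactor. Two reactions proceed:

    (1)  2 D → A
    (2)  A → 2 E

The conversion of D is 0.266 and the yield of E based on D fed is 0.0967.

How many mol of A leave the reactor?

68.3 mol

Conversion of D: D consumed = 2ξ₁ = 0.266 × 807 → ξ₁ = 107.3 mol.
Yield of E: 2ξ₂ / 807 = 0.0967 → ξ₂ = 39.02 mol.
Outlet amounts (n = n₀ + Σ ν·ξ):
  D: 807 − 2(107.3) = 592.3
  A: 0 + 1(107.3) − 1(39.02) = 68.31
  E: 0 + 2(39.02) = 78.04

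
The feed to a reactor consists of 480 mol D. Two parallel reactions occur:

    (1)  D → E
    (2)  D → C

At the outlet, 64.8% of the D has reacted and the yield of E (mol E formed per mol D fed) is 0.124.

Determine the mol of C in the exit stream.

252 mol

Yield of E: 1ξ₁ / 480 = 0.124 → ξ₁ = 59.52 mol.
Conversion of D: 1ξ₁ + 1ξ₂ = 0.648 × 480 = 311 → ξ₂ = 251.5 mol.
Outlet amounts (n = n₀ + Σ ν·ξ):
  D: 480 − 1(59.52) − 1(251.5) = 169
  E: 0 + 1(59.52) = 59.52
  C: 0 + 1(251.5) = 251.5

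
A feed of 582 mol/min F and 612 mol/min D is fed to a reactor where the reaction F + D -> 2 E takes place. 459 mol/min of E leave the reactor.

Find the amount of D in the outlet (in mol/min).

382 mol/min

For E: n = n₀ + 2ξ → 459 = 0 + 2ξ, giving ξ = 229.5 mol/min.
Outlet amounts (n = n₀ + ν ξ):
  F: 582 − 1(229.5) = 352.5
  D: 612 − 1(229.5) = 382.5
  E: 0 + 2(229.5) = 459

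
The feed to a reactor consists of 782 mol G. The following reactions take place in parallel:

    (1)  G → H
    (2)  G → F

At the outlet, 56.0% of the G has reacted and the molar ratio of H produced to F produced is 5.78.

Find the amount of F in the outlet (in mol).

64.6 mol

Conversion of G: G consumed = 0.56 × 782 = 437.9 mol = 1ξ₁ + 1ξ₂.
Selectivity: 1ξ₁ / (1ξ₂) = 5.78 → ξ₁ = 5.78 ξ₂.
Substitute: (1·5.78 + 1) ξ₂ = 437.9 → ξ₂ = 64.59 mol, ξ₁ = 373.3 mol.
Outlet amounts (n = n₀ + Σ ν·ξ):
  G: 782 − 1(373.3) − 1(64.59) = 344.1
  H: 0 + 1(373.3) = 373.3
  F: 0 + 1(64.59) = 64.59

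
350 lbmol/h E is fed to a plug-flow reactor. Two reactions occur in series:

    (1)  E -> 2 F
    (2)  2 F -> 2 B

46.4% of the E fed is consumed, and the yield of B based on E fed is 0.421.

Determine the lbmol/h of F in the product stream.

Conversion of E: E consumed = 1ξ₁ = 0.464 × 350 → ξ₁ = 162.4 lbmol/h.
Yield of B: 2ξ₂ / 350 = 0.421 → ξ₂ = 73.67 lbmol/h.
Outlet amounts (n = n₀ + Σ ν·ξ):
  E: 350 − 1(162.4) = 187.6
  F: 0 + 2(162.4) − 2(73.67) = 177.5
  B: 0 + 2(73.67) = 147.3

177 lbmol/h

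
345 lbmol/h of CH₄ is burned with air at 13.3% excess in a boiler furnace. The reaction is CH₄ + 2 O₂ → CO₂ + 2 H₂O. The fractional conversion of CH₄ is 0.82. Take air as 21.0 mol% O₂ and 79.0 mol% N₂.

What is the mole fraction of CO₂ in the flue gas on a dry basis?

0.0808

Stoichiometric O₂ = 2 × 345 = 690 lbmol/h; O₂ fed = 690 × 1.133 = 781.8 lbmol/h.
N₂ fed = 781.8 × 79/21 = 2941 lbmol/h.
Fuel reacted = 0.82 × 345 → ξ = 282.9 lbmol/h.
Outlet (n = n₀ + ν ξ):
  CH₄: 345 − 1(282.9) = 62.1
  O₂: 781.8 − 2(282.9) = 216
  N₂: 2941 (inert)
  CO₂: 0 + 1(282.9) = 282.9
  H₂O: 0 + 2(282.9) = 565.8
Dry total = 3502 lbmol/h; y_CO₂ (dry) = 282.9 / 3502 = 0.08078.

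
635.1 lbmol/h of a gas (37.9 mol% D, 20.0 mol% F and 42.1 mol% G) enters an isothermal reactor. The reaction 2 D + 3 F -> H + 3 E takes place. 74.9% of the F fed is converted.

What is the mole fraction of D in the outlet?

F reacted = 0.749 × 127 = 95.14 lbmol/h; ν_F = −3, so ξ = 95.14/3 = 31.71 lbmol/h.
Outlet amounts (n = n₀ + ν ξ):
  D: 240.7 − 2(31.71) = 177.3
  F: 127 − 3(31.71) = 31.88
  H: 0 + 1(31.71) = 31.71
  E: 0 + 3(31.71) = 95.14
  G: 267.4 (inert)
Total out = 603.4 lbmol/h; y_D = 177.3 / 603.4 = 0.2938.

0.294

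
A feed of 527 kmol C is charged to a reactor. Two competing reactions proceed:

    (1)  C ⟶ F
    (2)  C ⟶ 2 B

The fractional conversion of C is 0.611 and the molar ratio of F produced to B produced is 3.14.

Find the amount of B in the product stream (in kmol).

88.5 kmol

Conversion of C: C consumed = 0.611 × 527 = 322 kmol = 1ξ₁ + 1ξ₂.
Selectivity: 1ξ₁ / (2ξ₂) = 3.14 → ξ₁ = 6.28 ξ₂.
Substitute: (1·6.28 + 1) ξ₂ = 322 → ξ₂ = 44.23 kmol, ξ₁ = 277.8 kmol.
Outlet amounts (n = n₀ + Σ ν·ξ):
  C: 527 − 1(277.8) − 1(44.23) = 205
  F: 0 + 1(277.8) = 277.8
  B: 0 + 2(44.23) = 88.46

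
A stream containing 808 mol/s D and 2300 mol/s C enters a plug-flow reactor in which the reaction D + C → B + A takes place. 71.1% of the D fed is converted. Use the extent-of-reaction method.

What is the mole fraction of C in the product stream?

D reacted = 0.711 × 808 = 574.5 mol/s; ν_D = −1, so ξ = 574.5/1 = 574.5 mol/s.
Outlet amounts (n = n₀ + ν ξ):
  D: 808 − 1(574.5) = 233.5
  C: 2300 − 1(574.5) = 1726
  B: 0 + 1(574.5) = 574.5
  A: 0 + 1(574.5) = 574.5
Total out = 3108 mol/s; y_C = 1726 / 3108 = 0.5552.

0.555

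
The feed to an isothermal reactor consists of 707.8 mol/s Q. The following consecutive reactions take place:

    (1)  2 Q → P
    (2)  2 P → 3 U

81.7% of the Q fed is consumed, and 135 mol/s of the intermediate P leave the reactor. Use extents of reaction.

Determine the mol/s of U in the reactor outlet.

Conversion of Q: Q consumed = 2ξ₁ = 0.817 × 707.8 → ξ₁ = 289.1 mol/s.
P balance: n_P = 0 + 1ξ₁ − 2ξ₂ = 135 → ξ₂ = (1·289.1 − 135)/2 = 77.07 mol/s.
Outlet amounts (n = n₀ + Σ ν·ξ):
  Q: 707.8 − 2(289.1) = 129.5
  P: 0 + 1(289.1) − 2(77.07) = 135
  U: 0 + 3(77.07) = 231.2

231 mol/s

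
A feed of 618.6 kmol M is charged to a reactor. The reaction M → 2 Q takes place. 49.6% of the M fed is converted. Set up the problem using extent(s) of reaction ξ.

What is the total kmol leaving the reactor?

M reacted = 0.496 × 618.6 = 306.8 kmol; ν_M = −1, so ξ = 306.8/1 = 306.8 kmol.
Outlet amounts (n = n₀ + ν ξ):
  M: 618.6 − 1(306.8) = 311.8
  Q: 0 + 2(306.8) = 613.7
Total out = 311.8 + 613.7 = 925.4 kmol.

925 kmol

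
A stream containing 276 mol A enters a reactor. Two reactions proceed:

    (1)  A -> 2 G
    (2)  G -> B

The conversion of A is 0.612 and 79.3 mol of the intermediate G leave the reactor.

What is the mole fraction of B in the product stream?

Conversion of A: A consumed = 1ξ₁ = 0.612 × 276 → ξ₁ = 168.9 mol.
G balance: n_G = 0 + 2ξ₁ − 1ξ₂ = 79.3 → ξ₂ = (2·168.9 − 79.3)/1 = 258.5 mol.
Outlet amounts (n = n₀ + Σ ν·ξ):
  A: 276 − 1(168.9) = 107.1
  G: 0 + 2(168.9) − 1(258.5) = 79.3
  B: 0 + 1(258.5) = 258.5
Total out = 444.9 mol; y_B = 258.5 / 444.9 = 0.5811.

0.581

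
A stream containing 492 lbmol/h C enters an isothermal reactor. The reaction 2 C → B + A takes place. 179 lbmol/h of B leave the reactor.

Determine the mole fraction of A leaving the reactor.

For B: n = n₀ + 1ξ → 179 = 0 + 1ξ, giving ξ = 179 lbmol/h.
Outlet amounts (n = n₀ + ν ξ):
  C: 492 − 2(179) = 134
  B: 0 + 1(179) = 179
  A: 0 + 1(179) = 179
Total out = 492 lbmol/h; y_A = 179 / 492 = 0.3638.

0.364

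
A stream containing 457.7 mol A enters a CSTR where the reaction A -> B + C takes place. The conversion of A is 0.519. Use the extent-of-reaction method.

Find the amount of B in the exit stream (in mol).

238 mol

A reacted = 0.519 × 457.7 = 237.5 mol; ν_A = −1, so ξ = 237.5/1 = 237.5 mol.
Outlet amounts (n = n₀ + ν ξ):
  A: 457.7 − 1(237.5) = 220.2
  B: 0 + 1(237.5) = 237.5
  C: 0 + 1(237.5) = 237.5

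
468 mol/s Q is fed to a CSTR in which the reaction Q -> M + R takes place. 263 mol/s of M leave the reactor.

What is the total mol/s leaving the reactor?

731 mol/s

For M: n = n₀ + 1ξ → 263 = 0 + 1ξ, giving ξ = 263 mol/s.
Outlet amounts (n = n₀ + ν ξ):
  Q: 468 − 1(263) = 205
  M: 0 + 1(263) = 263
  R: 0 + 1(263) = 263
Total out = 205 + 263 + 263 = 731 mol/s.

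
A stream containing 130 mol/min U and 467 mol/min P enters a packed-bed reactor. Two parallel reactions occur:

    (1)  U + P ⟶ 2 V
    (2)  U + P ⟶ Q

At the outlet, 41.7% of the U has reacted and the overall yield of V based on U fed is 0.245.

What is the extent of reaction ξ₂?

Yield of V: 2ξ₁ / 130 = 0.245 → ξ₁ = 15.92 mol/min.
Conversion of U: 1ξ₁ + 1ξ₂ = 0.417 × 130 = 54.21 → ξ₂ = 38.29 mol/min.
Outlet amounts (n = n₀ + Σ ν·ξ):
  U: 130 − 1(15.92) − 1(38.29) = 75.79
  P: 467 − 1(15.92) − 1(38.29) = 412.8
  V: 0 + 2(15.92) = 31.85
  Q: 0 + 1(38.29) = 38.29

ξ₂ = 38.3 mol/min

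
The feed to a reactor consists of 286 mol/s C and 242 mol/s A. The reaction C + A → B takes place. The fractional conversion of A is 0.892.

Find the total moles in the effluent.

312 mol/s

A reacted = 0.892 × 242 = 215.9 mol/s; ν_A = −1, so ξ = 215.9/1 = 215.9 mol/s.
Outlet amounts (n = n₀ + ν ξ):
  C: 286 − 1(215.9) = 70.14
  A: 242 − 1(215.9) = 26.14
  B: 0 + 1(215.9) = 215.9
Total out = 70.14 + 26.14 + 215.9 = 312.1 mol/s.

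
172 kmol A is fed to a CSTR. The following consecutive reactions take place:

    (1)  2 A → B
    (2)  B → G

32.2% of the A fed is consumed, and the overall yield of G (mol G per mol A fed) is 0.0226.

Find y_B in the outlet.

Conversion of A: A consumed = 2ξ₁ = 0.322 × 172 → ξ₁ = 27.69 kmol.
Yield of G: 1ξ₂ / 172 = 0.0226 → ξ₂ = 3.887 kmol.
Outlet amounts (n = n₀ + Σ ν·ξ):
  A: 172 − 2(27.69) = 116.6
  B: 0 + 1(27.69) − 1(3.887) = 23.8
  G: 0 + 1(3.887) = 3.887
Total out = 144.3 kmol; y_B = 23.8 / 144.3 = 0.165.

0.165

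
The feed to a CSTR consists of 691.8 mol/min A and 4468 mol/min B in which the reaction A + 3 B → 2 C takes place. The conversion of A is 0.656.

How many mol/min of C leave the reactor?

908 mol/min

A reacted = 0.656 × 691.8 = 453.8 mol/min; ν_A = −1, so ξ = 453.8/1 = 453.8 mol/min.
Outlet amounts (n = n₀ + ν ξ):
  A: 691.8 − 1(453.8) = 238
  B: 4468 − 3(453.8) = 3107
  C: 0 + 2(453.8) = 907.6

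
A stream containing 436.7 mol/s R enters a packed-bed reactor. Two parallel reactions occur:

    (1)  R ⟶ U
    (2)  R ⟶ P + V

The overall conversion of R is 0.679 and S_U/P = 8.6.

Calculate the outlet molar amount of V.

Conversion of R: R consumed = 0.679 × 436.7 = 296.5 mol/s = 1ξ₁ + 1ξ₂.
Selectivity: 1ξ₁ / (1ξ₂) = 8.6 → ξ₁ = 8.6 ξ₂.
Substitute: (1·8.6 + 1) ξ₂ = 296.5 → ξ₂ = 30.89 mol/s, ξ₁ = 265.6 mol/s.
Outlet amounts (n = n₀ + Σ ν·ξ):
  R: 436.7 − 1(265.6) − 1(30.89) = 140.2
  U: 0 + 1(265.6) = 265.6
  P: 0 + 1(30.89) = 30.89
  V: 0 + 1(30.89) = 30.89

30.9 mol/s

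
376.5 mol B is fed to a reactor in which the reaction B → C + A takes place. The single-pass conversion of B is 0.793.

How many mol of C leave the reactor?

299 mol

B reacted = 0.793 × 376.5 = 298.6 mol; ν_B = −1, so ξ = 298.6/1 = 298.6 mol.
Outlet amounts (n = n₀ + ν ξ):
  B: 376.5 − 1(298.6) = 77.94
  C: 0 + 1(298.6) = 298.6
  A: 0 + 1(298.6) = 298.6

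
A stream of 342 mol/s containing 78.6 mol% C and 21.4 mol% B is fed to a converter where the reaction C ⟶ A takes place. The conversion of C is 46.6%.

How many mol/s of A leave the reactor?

125 mol/s

C reacted = 0.466 × 268.8 = 125.3 mol/s; ν_C = −1, so ξ = 125.3/1 = 125.3 mol/s.
Outlet amounts (n = n₀ + ν ξ):
  C: 268.8 − 1(125.3) = 143.5
  A: 0 + 1(125.3) = 125.3
  B: 73.19 (inert)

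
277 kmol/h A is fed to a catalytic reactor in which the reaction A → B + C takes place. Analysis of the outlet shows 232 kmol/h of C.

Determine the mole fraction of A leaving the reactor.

For C: n = n₀ + 1ξ → 232 = 0 + 1ξ, giving ξ = 232 kmol/h.
Outlet amounts (n = n₀ + ν ξ):
  A: 277 − 1(232) = 45
  B: 0 + 1(232) = 232
  C: 0 + 1(232) = 232
Total out = 509 kmol/h; y_A = 45 / 509 = 0.08841.

0.0884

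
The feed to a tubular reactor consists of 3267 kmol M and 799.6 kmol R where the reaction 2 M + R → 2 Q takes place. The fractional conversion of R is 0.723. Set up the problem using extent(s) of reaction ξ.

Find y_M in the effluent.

R reacted = 0.723 × 799.6 = 578.1 kmol; ν_R = −1, so ξ = 578.1/1 = 578.1 kmol.
Outlet amounts (n = n₀ + ν ξ):
  M: 3267 − 2(578.1) = 2111
  R: 799.6 − 1(578.1) = 221.5
  Q: 0 + 2(578.1) = 1156
Total out = 3488 kmol; y_M = 2111 / 3488 = 0.6051.

0.605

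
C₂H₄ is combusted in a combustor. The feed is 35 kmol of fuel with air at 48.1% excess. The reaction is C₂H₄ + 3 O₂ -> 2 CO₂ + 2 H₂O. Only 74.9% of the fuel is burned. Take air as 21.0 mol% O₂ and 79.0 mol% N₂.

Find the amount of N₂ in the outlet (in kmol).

585 kmol

Stoichiometric O₂ = 3 × 35 = 105 kmol; O₂ fed = 105 × 1.481 = 155.5 kmol.
N₂ fed = 155.5 × 79/21 = 585 kmol.
Fuel reacted = 0.749 × 35 → ξ = 26.21 kmol.
Outlet (n = n₀ + ν ξ):
  C₂H₄: 35 − 1(26.21) = 8.785
  O₂: 155.5 − 3(26.21) = 76.86
  N₂: 585 (inert)
  CO₂: 0 + 2(26.21) = 52.43
  H₂O: 0 + 2(26.21) = 52.43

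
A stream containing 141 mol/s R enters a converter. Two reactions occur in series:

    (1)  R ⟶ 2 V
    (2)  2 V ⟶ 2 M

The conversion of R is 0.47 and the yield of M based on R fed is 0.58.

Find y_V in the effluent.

Conversion of R: R consumed = 1ξ₁ = 0.47 × 141 → ξ₁ = 66.27 mol/s.
Yield of M: 2ξ₂ / 141 = 0.58 → ξ₂ = 40.89 mol/s.
Outlet amounts (n = n₀ + Σ ν·ξ):
  R: 141 − 1(66.27) = 74.73
  V: 0 + 2(66.27) − 2(40.89) = 50.76
  M: 0 + 2(40.89) = 81.78
Total out = 207.3 mol/s; y_V = 50.76 / 207.3 = 0.2449.

0.245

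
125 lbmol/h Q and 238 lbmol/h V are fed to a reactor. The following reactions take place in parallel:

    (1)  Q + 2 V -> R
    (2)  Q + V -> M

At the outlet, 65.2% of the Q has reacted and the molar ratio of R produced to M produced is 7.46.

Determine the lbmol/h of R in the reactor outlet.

Conversion of Q: Q consumed = 0.652 × 125 = 81.5 lbmol/h = 1ξ₁ + 1ξ₂.
Selectivity: 1ξ₁ / (1ξ₂) = 7.46 → ξ₁ = 7.46 ξ₂.
Substitute: (1·7.46 + 1) ξ₂ = 81.5 → ξ₂ = 9.634 lbmol/h, ξ₁ = 71.87 lbmol/h.
Outlet amounts (n = n₀ + Σ ν·ξ):
  Q: 125 − 1(71.87) − 1(9.634) = 43.5
  V: 238 − 2(71.87) − 1(9.634) = 84.63
  R: 0 + 1(71.87) = 71.87
  M: 0 + 1(9.634) = 9.634

71.9 lbmol/h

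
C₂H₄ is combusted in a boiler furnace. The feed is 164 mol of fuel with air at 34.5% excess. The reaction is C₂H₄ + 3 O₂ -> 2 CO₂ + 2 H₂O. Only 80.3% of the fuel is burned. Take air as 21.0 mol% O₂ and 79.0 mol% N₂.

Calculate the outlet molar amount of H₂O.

263 mol

Stoichiometric O₂ = 3 × 164 = 492 mol; O₂ fed = 492 × 1.345 = 661.7 mol.
N₂ fed = 661.7 × 79/21 = 2489 mol.
Fuel reacted = 0.803 × 164 → ξ = 131.7 mol.
Outlet (n = n₀ + ν ξ):
  C₂H₄: 164 − 1(131.7) = 32.31
  O₂: 661.7 − 3(131.7) = 266.7
  N₂: 2489 (inert)
  CO₂: 0 + 2(131.7) = 263.4
  H₂O: 0 + 2(131.7) = 263.4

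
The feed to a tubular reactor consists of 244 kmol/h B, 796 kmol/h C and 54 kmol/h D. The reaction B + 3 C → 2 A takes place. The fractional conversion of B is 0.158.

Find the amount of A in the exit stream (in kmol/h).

77.1 kmol/h

B reacted = 0.158 × 244 = 38.55 kmol/h; ν_B = −1, so ξ = 38.55/1 = 38.55 kmol/h.
Outlet amounts (n = n₀ + ν ξ):
  B: 244 − 1(38.55) = 205.4
  C: 796 − 3(38.55) = 680.3
  A: 0 + 2(38.55) = 77.1
  D: 54 (inert)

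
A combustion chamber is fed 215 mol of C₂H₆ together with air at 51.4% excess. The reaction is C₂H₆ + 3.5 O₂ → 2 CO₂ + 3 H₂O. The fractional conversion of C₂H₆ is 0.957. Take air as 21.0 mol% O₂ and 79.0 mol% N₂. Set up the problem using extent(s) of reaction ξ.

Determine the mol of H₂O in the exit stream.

617 mol

Stoichiometric O₂ = 3.5 × 215 = 752.5 mol; O₂ fed = 752.5 × 1.514 = 1139 mol.
N₂ fed = 1139 × 79/21 = 4286 mol.
Fuel reacted = 0.957 × 215 → ξ = 205.8 mol.
Outlet (n = n₀ + ν ξ):
  C₂H₆: 215 − 1(205.8) = 9.245
  O₂: 1139 − 3.5(205.8) = 419.1
  N₂: 4286 (inert)
  CO₂: 0 + 2(205.8) = 411.5
  H₂O: 0 + 3(205.8) = 617.3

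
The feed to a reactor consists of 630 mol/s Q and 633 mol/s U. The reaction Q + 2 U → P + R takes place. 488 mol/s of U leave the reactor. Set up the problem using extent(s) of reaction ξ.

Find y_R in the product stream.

0.0609

For U: n = n₀ − 2ξ → 488 = 633 − 2ξ, giving ξ = 72.5 mol/s.
Outlet amounts (n = n₀ + ν ξ):
  Q: 630 − 1(72.5) = 557.5
  U: 633 − 2(72.5) = 488
  P: 0 + 1(72.5) = 72.5
  R: 0 + 1(72.5) = 72.5
Total out = 1190 mol/s; y_R = 72.5 / 1190 = 0.0609.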